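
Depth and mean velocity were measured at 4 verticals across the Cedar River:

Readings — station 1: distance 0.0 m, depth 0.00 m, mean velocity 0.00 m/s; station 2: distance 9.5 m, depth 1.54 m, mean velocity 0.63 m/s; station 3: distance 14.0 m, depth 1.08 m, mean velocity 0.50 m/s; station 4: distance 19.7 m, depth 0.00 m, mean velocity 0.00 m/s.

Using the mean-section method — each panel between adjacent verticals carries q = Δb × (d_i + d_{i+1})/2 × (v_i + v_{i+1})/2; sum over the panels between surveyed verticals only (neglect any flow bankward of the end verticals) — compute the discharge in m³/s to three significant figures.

6.40 m³/s

Panel 1-2: Δb = 9.5 m, d̄ = (0.00+1.54)/2 = 0.77, v̄ = (0.00+0.63)/2 = 0.315 → q = 9.5×0.77×0.315 = 2.304 m³/s
Panel 2-3: Δb = 4.5 m, d̄ = (1.54+1.08)/2 = 1.31, v̄ = (0.63+0.50)/2 = 0.565 → q = 4.5×1.31×0.565 = 3.331 m³/s
Panel 3-4: Δb = 5.7 m, d̄ = (1.08+0.00)/2 = 0.54, v̄ = (0.50+0.00)/2 = 0.25 → q = 5.7×0.54×0.25 = 0.7695 m³/s
Q = Σ q = 6.404 m³/s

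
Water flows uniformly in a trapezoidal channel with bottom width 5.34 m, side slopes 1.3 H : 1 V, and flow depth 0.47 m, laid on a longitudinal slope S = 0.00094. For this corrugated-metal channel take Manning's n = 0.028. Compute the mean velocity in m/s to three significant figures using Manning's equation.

A = (b + z·y)·y = (5.34 + 1.3×0.47)×0.47 = 2.797 m²
P = b + 2y√(1+z²) = 5.34 + 2×0.47×√(1+1.3²) = 6.882 m
R = A/P = 2.797/6.882 = 0.4064 m
Q = (1/n)·A·R^(2/3)·S^(1/2) = (1/0.028) × 2.797 × 0.4064^(2/3) × 0.00094^(1/2) = 1.680 m³/s
V = Q/A = 1.680/2.797 = 0.6008 m/s

0.601 m/s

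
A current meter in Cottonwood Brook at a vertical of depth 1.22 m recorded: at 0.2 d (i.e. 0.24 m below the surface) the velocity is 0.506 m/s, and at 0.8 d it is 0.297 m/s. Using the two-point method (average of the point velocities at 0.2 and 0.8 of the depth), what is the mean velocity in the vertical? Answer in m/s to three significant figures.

0.402 m/s

v̄ = (0.506 + 0.297) / 2 = 0.4015 m/s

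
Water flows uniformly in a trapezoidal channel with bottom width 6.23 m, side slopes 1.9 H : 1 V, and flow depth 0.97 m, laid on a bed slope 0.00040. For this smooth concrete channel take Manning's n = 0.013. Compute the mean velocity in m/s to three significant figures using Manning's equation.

1.27 m/s

A = (b + z·y)·y = (6.23 + 1.9×0.97)×0.97 = 7.831 m²
P = b + 2y√(1+z²) = 6.23 + 2×0.97×√(1+1.9²) = 10.40 m
R = A/P = 7.831/10.40 = 0.7533 m
Q = (1/n)·A·R^(2/3)·S^(1/2) = (1/0.013) × 7.831 × 0.7533^(2/3) × 0.00040^(1/2) = 9.974 m³/s
V = Q/A = 9.974/7.831 = 1.274 m/s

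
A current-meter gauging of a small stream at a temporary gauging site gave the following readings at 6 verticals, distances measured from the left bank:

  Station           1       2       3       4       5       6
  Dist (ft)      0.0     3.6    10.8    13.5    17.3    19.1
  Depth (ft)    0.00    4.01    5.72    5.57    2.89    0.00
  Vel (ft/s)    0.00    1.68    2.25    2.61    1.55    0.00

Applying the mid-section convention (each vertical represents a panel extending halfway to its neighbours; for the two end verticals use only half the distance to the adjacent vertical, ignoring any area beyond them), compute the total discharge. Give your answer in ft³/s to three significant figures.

160 ft³/s

w_2 = (10.8 − 0.0)/2 = 5.4 ft; q_2 = 1.68 × 4.01 × 5.4 = 36.38 ft³/s
w_3 = (13.5 − 3.6)/2 = 4.95 ft; q_3 = 2.25 × 5.72 × 4.95 = 63.71 ft³/s
w_4 = (17.3 − 10.8)/2 = 3.25 ft; q_4 = 2.61 × 5.57 × 3.25 = 47.25 ft³/s
w_5 = (19.1 − 13.5)/2 = 2.8 ft; q_5 = 1.55 × 2.89 × 2.8 = 12.54 ft³/s
Stations 1, 6 contribute zero (depth or velocity is 0).
Q = Σ qᵢ = 159.9 ft³/s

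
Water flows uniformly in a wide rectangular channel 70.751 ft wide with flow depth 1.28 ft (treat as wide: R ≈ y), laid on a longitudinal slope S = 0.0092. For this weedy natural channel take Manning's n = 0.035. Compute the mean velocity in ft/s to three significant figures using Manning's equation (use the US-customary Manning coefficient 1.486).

A = b·y = 70.751 × 1.28 = 90.56 ft²
Wide channel: R ≈ y = 1.28 ft
Q = (1.486/n)·A·R^(2/3)·S^(1/2) = (1.486/0.035) × 90.56 × 1.280^(2/3) × 0.0092^(1/2) = 434.8 ft³/s
V = Q/A = 434.8/90.56 = 4.801 ft/s

4.80 ft/s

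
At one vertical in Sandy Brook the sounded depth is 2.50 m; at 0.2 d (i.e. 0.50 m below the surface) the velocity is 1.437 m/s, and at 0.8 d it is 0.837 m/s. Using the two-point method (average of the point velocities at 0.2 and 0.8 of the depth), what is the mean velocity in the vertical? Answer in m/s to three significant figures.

1.14 m/s

v̄ = (1.437 + 0.837) / 2 = 1.137 m/s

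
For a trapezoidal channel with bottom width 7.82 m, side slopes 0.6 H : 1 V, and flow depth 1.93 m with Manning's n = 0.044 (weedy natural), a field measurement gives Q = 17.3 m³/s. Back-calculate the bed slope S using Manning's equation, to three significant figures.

0.00122

A = (b + z·y)·y = (7.82 + 0.6×1.93)×1.93 = 17.33 m²
P = b + 2y√(1+z²) = 7.82 + 2×1.93×√(1+0.6²) = 12.32 m
R = A/P = 17.33/12.32 = 1.406 m
S = (Q·n / (1·A·R^(2/3)))² = (17.3×0.044 / (1×17.33×1.255))² = 0.001225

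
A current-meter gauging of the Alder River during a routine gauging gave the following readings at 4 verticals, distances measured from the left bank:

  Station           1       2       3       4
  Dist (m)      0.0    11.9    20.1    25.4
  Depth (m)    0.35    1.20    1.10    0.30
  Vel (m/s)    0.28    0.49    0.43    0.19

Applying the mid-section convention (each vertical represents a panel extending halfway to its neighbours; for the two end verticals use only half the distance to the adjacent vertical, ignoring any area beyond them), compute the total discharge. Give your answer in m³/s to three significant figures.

w_1 = (11.9 − 0.0)/2 = 5.95 m; q_1 = 0.28 × 0.35 × 5.95 = 0.5831 m³/s
w_2 = (20.1 − 0.0)/2 = 10.05 m; q_2 = 0.49 × 1.20 × 10.05 = 5.909 m³/s
w_3 = (25.4 − 11.9)/2 = 6.75 m; q_3 = 0.43 × 1.10 × 6.75 = 3.193 m³/s
w_4 = (25.4 − 20.1)/2 = 2.65 m; q_4 = 0.19 × 0.30 × 2.65 = 0.1511 m³/s
Q = Σ qᵢ = 9.836 m³/s

9.84 m³/s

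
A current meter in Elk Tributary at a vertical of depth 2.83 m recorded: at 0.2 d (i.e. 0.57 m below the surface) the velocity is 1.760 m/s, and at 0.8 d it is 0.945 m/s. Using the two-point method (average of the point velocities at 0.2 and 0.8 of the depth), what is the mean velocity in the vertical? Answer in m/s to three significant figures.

1.35 m/s

v̄ = (1.760 + 0.945) / 2 = 1.353 m/s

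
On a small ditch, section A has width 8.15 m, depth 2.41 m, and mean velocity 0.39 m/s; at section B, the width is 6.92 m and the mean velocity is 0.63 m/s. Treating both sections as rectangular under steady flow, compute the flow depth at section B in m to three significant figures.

Q = A₁V₁ = (8.15×2.41) × 0.39 = 7.660 m³/s
d₂ = Q/(b₂ V₂) = 7.660/(6.92×0.63) = 1.757 m

1.76 m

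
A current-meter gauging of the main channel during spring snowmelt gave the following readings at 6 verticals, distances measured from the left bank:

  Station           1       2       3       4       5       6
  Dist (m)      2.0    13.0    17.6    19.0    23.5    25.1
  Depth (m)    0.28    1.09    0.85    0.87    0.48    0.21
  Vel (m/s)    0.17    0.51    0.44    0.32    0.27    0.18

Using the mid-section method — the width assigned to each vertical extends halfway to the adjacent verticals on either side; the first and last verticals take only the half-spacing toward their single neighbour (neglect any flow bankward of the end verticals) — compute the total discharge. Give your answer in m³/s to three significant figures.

6.97 m³/s

w_1 = (13.0 − 2.0)/2 = 5.5 m; q_1 = 0.17 × 0.28 × 5.5 = 0.2618 m³/s
w_2 = (17.6 − 2.0)/2 = 7.8 m; q_2 = 0.51 × 1.09 × 7.8 = 4.336 m³/s
w_3 = (19.0 − 13.0)/2 = 3 m; q_3 = 0.44 × 0.85 × 3 = 1.122 m³/s
w_4 = (23.5 − 17.6)/2 = 2.95 m; q_4 = 0.32 × 0.87 × 2.95 = 0.8213 m³/s
w_5 = (25.1 − 19.0)/2 = 3.05 m; q_5 = 0.27 × 0.48 × 3.05 = 0.3953 m³/s
w_6 = (25.1 − 23.5)/2 = 0.8 m; q_6 = 0.18 × 0.21 × 0.8 = 0.03024 m³/s
Q = Σ qᵢ = 6.967 m³/s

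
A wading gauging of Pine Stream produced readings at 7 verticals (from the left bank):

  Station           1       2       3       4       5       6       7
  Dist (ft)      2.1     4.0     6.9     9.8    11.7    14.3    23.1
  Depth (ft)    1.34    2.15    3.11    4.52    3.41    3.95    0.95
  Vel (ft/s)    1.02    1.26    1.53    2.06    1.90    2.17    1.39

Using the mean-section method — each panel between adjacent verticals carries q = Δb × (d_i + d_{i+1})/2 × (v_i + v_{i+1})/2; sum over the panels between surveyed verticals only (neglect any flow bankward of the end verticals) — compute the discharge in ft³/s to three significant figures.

107 ft³/s

Panel 1-2: Δb = 1.9 ft, d̄ = (1.34+2.15)/2 = 1.745, v̄ = (1.02+1.26)/2 = 1.14 → q = 1.9×1.745×1.14 = 3.780 ft³/s
Panel 2-3: Δb = 2.9 ft, d̄ = (2.15+3.11)/2 = 2.63, v̄ = (1.26+1.53)/2 = 1.395 → q = 2.9×2.63×1.395 = 10.64 ft³/s
Panel 3-4: Δb = 2.9 ft, d̄ = (3.11+4.52)/2 = 3.815, v̄ = (1.53+2.06)/2 = 1.795 → q = 2.9×3.815×1.795 = 19.86 ft³/s
Panel 4-5: Δb = 1.9 ft, d̄ = (4.52+3.41)/2 = 3.965, v̄ = (2.06+1.90)/2 = 1.98 → q = 1.9×3.965×1.98 = 14.92 ft³/s
Panel 5-6: Δb = 2.6 ft, d̄ = (3.41+3.95)/2 = 3.68, v̄ = (1.90+2.17)/2 = 2.035 → q = 2.6×3.68×2.035 = 19.47 ft³/s
Panel 6-7: Δb = 8.8 ft, d̄ = (3.95+0.95)/2 = 2.45, v̄ = (2.17+1.39)/2 = 1.78 → q = 8.8×2.45×1.78 = 38.38 ft³/s
Q = Σ q = 107.0 ft³/s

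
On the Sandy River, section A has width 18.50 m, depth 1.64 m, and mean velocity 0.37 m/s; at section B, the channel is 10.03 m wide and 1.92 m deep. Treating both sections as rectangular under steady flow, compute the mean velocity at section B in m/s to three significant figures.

0.583 m/s

Q = A₁V₁ = (18.50×1.64) × 0.37 = 11.23 m³/s
A₂ = 10.03 × 1.92 = 19.26 m²
V₂ = Q/A₂ = 11.23/19.26 = 0.5829 m/s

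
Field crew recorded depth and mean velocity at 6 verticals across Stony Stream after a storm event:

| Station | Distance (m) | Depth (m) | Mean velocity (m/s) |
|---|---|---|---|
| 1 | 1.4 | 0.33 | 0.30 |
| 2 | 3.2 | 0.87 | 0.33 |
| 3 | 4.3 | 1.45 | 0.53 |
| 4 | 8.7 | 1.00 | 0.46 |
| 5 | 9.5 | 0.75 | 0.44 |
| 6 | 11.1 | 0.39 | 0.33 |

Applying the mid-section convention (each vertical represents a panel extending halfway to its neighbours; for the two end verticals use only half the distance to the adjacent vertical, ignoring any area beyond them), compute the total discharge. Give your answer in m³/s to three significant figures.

w_1 = (3.2 − 1.4)/2 = 0.9 m; q_1 = 0.30 × 0.33 × 0.9 = 0.08910 m³/s
w_2 = (4.3 − 1.4)/2 = 1.45 m; q_2 = 0.33 × 0.87 × 1.45 = 0.4163 m³/s
w_3 = (8.7 − 3.2)/2 = 2.75 m; q_3 = 0.53 × 1.45 × 2.75 = 2.113 m³/s
w_4 = (9.5 − 4.3)/2 = 2.6 m; q_4 = 0.46 × 1.00 × 2.6 = 1.196 m³/s
w_5 = (11.1 − 8.7)/2 = 1.2 m; q_5 = 0.44 × 0.75 × 1.2 = 0.3960 m³/s
w_6 = (11.1 − 9.5)/2 = 0.8 m; q_6 = 0.33 × 0.39 × 0.8 = 0.1030 m³/s
Q = Σ qᵢ = 4.314 m³/s

4.31 m³/s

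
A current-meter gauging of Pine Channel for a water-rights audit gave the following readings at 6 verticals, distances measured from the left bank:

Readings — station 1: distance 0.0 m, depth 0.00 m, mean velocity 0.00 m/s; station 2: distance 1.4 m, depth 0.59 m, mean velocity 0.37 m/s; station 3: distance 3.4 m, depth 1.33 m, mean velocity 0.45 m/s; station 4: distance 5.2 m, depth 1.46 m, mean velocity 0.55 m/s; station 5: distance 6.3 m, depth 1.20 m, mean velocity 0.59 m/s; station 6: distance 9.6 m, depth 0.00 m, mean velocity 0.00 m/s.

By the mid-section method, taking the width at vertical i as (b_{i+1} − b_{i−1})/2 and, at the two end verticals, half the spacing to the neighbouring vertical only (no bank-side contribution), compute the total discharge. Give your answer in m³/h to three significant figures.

15200 m³/h

w_2 = (3.4 − 0.0)/2 = 1.7 m; q_2 = 0.37 × 0.59 × 1.7 = 0.3711 m³/s
w_3 = (5.2 − 1.4)/2 = 1.9 m; q_3 = 0.45 × 1.33 × 1.9 = 1.137 m³/s
w_4 = (6.3 − 3.4)/2 = 1.45 m; q_4 = 0.55 × 1.46 × 1.45 = 1.164 m³/s
w_5 = (9.6 − 5.2)/2 = 2.2 m; q_5 = 0.59 × 1.20 × 2.2 = 1.558 m³/s
Stations 1, 6 contribute zero (depth or velocity is 0).
Q = Σ qᵢ = 4.230 m³/s
= 4.230 × 3600 = 15230 m³/h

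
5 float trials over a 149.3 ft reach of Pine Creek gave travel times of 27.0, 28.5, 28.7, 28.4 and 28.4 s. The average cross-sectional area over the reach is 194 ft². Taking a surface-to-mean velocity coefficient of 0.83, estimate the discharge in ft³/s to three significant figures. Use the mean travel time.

852 ft³/s

t̄ = (27.0 + 28.5 + 28.7 + 28.4 + 28.4) / 5 = 28.2 s
v_surface = L / t̄ = 149.3 / 28.2 = 5.294 ft/s
v_mean = 0.83 × 5.294 = 4.394 ft/s
Q = A × v_mean = 194 × 4.394 = 852.5 ft³/s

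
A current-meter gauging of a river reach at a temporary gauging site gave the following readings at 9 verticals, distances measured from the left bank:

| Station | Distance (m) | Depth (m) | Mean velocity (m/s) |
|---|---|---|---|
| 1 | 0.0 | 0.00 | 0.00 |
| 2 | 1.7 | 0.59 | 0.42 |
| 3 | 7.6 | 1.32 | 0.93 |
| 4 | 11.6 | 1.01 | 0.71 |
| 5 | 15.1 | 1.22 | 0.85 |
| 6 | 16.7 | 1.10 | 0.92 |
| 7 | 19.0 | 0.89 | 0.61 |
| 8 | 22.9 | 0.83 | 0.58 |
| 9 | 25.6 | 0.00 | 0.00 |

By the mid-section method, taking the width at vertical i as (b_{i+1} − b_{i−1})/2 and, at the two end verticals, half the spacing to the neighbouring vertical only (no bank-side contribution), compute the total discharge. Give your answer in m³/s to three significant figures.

w_2 = (7.6 − 0.0)/2 = 3.8 m; q_2 = 0.42 × 0.59 × 3.8 = 0.9416 m³/s
w_3 = (11.6 − 1.7)/2 = 4.95 m; q_3 = 0.93 × 1.32 × 4.95 = 6.077 m³/s
w_4 = (15.1 − 7.6)/2 = 3.75 m; q_4 = 0.71 × 1.01 × 3.75 = 2.689 m³/s
w_5 = (16.7 − 11.6)/2 = 2.55 m; q_5 = 0.85 × 1.22 × 2.55 = 2.644 m³/s
w_6 = (19.0 − 15.1)/2 = 1.95 m; q_6 = 0.92 × 1.10 × 1.95 = 1.973 m³/s
w_7 = (22.9 − 16.7)/2 = 3.1 m; q_7 = 0.61 × 0.89 × 3.1 = 1.683 m³/s
w_8 = (25.6 − 19.0)/2 = 3.3 m; q_8 = 0.58 × 0.83 × 3.3 = 1.589 m³/s
Stations 1, 9 contribute zero (depth or velocity is 0).
Q = Σ qᵢ = 17.60 m³/s

17.6 m³/s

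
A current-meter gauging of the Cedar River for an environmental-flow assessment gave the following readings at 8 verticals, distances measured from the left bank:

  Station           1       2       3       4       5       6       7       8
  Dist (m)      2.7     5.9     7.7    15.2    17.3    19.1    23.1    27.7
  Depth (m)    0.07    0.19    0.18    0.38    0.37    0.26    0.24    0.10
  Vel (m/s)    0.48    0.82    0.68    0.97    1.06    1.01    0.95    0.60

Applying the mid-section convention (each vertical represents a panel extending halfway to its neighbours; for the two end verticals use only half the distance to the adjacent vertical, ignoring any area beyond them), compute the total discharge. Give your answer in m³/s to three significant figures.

w_1 = (5.9 − 2.7)/2 = 1.6 m; q_1 = 0.48 × 0.07 × 1.6 = 0.05376 m³/s
w_2 = (7.7 − 2.7)/2 = 2.5 m; q_2 = 0.82 × 0.19 × 2.5 = 0.3895 m³/s
w_3 = (15.2 − 5.9)/2 = 4.65 m; q_3 = 0.68 × 0.18 × 4.65 = 0.5692 m³/s
w_4 = (17.3 − 7.7)/2 = 4.8 m; q_4 = 0.97 × 0.38 × 4.8 = 1.769 m³/s
w_5 = (19.1 − 15.2)/2 = 1.95 m; q_5 = 1.06 × 0.37 × 1.95 = 0.7648 m³/s
w_6 = (23.1 − 17.3)/2 = 2.9 m; q_6 = 1.01 × 0.26 × 2.9 = 0.7615 m³/s
w_7 = (27.7 − 19.1)/2 = 4.3 m; q_7 = 0.95 × 0.24 × 4.3 = 0.9804 m³/s
w_8 = (27.7 − 23.1)/2 = 2.3 m; q_8 = 0.60 × 0.10 × 2.3 = 0.1380 m³/s
Q = Σ qᵢ = 5.426 m³/s

5.43 m³/s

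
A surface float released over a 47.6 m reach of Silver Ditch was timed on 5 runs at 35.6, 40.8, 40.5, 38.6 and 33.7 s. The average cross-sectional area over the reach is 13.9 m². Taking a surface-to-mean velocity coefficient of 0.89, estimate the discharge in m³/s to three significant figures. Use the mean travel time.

15.6 m³/s

t̄ = (35.6 + 40.8 + 40.5 + 38.6 + 33.7) / 5 = 37.84 s
v_surface = L / t̄ = 47.6 / 37.84 = 1.258 m/s
v_mean = 0.89 × 1.258 = 1.120 m/s
Q = A × v_mean = 13.9 × 1.120 = 15.56 m³/s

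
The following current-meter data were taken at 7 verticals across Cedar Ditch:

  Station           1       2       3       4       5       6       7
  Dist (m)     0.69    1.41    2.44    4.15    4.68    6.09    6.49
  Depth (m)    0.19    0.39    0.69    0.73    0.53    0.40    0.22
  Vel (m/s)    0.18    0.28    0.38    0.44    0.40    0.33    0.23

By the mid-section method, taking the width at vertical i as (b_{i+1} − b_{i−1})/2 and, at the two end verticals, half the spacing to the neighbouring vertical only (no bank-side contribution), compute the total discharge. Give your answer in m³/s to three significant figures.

w_1 = (1.41 − 0.69)/2 = 0.36 m; q_1 = 0.18 × 0.19 × 0.36 = 0.01231 m³/s
w_2 = (2.44 − 0.69)/2 = 0.875 m; q_2 = 0.28 × 0.39 × 0.875 = 0.09555 m³/s
w_3 = (4.15 − 1.41)/2 = 1.37 m; q_3 = 0.38 × 0.69 × 1.37 = 0.3592 m³/s
w_4 = (4.68 − 2.44)/2 = 1.12 m; q_4 = 0.44 × 0.73 × 1.12 = 0.3597 m³/s
w_5 = (6.09 − 4.15)/2 = 0.97 m; q_5 = 0.40 × 0.53 × 0.97 = 0.2056 m³/s
w_6 = (6.49 − 4.68)/2 = 0.905 m; q_6 = 0.33 × 0.40 × 0.905 = 0.1195 m³/s
w_7 = (6.49 − 6.09)/2 = 0.2 m; q_7 = 0.23 × 0.22 × 0.2 = 0.01012 m³/s
Q = Σ qᵢ = 1.162 m³/s

1.16 m³/s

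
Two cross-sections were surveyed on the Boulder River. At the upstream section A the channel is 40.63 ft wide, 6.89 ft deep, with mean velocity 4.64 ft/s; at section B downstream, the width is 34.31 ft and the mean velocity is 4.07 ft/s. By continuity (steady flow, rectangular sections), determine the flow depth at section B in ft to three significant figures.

Q = A₁V₁ = (40.63×6.89) × 4.64 = 1299 ft³/s
d₂ = Q/(b₂ V₂) = 1299/(34.31×4.07) = 9.302 ft

9.30 ft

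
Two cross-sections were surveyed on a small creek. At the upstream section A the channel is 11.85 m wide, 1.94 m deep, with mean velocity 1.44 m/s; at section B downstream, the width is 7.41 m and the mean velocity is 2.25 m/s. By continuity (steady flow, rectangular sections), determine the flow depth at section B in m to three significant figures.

Q = A₁V₁ = (11.85×1.94) × 1.44 = 33.10 m³/s
d₂ = Q/(b₂ V₂) = 33.10/(7.41×2.25) = 1.986 m

1.99 m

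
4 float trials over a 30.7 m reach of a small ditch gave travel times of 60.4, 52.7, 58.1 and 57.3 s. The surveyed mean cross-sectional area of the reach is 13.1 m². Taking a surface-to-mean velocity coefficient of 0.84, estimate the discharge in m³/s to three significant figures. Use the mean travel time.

t̄ = (60.4 + 52.7 + 58.1 + 57.3) / 4 = 57.125 s
v_surface = L / t̄ = 30.7 / 57.125 = 0.5374 m/s
v_mean = 0.84 × 0.5374 = 0.4514 m/s
Q = A × v_mean = 13.1 × 0.4514 = 5.914 m³/s

5.91 m³/s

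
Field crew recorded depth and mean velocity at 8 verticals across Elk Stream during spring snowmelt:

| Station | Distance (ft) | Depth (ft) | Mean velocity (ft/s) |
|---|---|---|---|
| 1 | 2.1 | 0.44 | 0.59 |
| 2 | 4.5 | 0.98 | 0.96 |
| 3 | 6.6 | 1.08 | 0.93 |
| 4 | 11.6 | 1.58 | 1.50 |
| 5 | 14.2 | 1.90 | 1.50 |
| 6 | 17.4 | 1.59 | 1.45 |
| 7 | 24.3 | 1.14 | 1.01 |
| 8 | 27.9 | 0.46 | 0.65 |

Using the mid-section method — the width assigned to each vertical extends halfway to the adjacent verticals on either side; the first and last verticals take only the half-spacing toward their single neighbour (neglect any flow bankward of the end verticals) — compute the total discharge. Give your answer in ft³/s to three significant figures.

41.5 ft³/s

w_1 = (4.5 − 2.1)/2 = 1.2 ft; q_1 = 0.59 × 0.44 × 1.2 = 0.3115 ft³/s
w_2 = (6.6 − 2.1)/2 = 2.25 ft; q_2 = 0.96 × 0.98 × 2.25 = 2.117 ft³/s
w_3 = (11.6 − 4.5)/2 = 3.55 ft; q_3 = 0.93 × 1.08 × 3.55 = 3.566 ft³/s
w_4 = (14.2 − 6.6)/2 = 3.8 ft; q_4 = 1.50 × 1.58 × 3.8 = 9.006 ft³/s
w_5 = (17.4 − 11.6)/2 = 2.9 ft; q_5 = 1.50 × 1.90 × 2.9 = 8.265 ft³/s
w_6 = (24.3 − 14.2)/2 = 5.05 ft; q_6 = 1.45 × 1.59 × 5.05 = 11.64 ft³/s
w_7 = (27.9 − 17.4)/2 = 5.25 ft; q_7 = 1.01 × 1.14 × 5.25 = 6.045 ft³/s
w_8 = (27.9 − 24.3)/2 = 1.8 ft; q_8 = 0.65 × 0.46 × 1.8 = 0.5382 ft³/s
Q = Σ qᵢ = 41.49 ft³/s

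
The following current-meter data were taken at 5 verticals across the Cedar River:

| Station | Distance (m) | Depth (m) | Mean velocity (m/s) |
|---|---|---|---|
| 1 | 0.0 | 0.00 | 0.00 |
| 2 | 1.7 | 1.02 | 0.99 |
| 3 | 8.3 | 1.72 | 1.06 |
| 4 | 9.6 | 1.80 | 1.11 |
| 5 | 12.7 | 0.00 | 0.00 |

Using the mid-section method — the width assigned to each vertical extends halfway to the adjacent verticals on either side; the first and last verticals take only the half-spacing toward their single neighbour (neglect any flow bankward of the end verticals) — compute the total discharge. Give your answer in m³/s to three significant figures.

15.8 m³/s

w_2 = (8.3 − 0.0)/2 = 4.15 m; q_2 = 0.99 × 1.02 × 4.15 = 4.191 m³/s
w_3 = (9.6 − 1.7)/2 = 3.95 m; q_3 = 1.06 × 1.72 × 3.95 = 7.202 m³/s
w_4 = (12.7 − 8.3)/2 = 2.2 m; q_4 = 1.11 × 1.80 × 2.2 = 4.396 m³/s
Stations 1, 5 contribute zero (depth or velocity is 0).
Q = Σ qᵢ = 15.79 m³/s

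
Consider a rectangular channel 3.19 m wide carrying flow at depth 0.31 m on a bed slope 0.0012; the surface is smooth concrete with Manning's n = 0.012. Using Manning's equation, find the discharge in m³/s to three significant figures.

1.16 m³/s

A = b·y = 3.19 × 0.31 = 0.9889 m²
P = b + 2y = 3.19 + 2×0.31 = 3.810 m
R = A/P = 0.9889/3.810 = 0.2596 m
Q = (1/n)·A·R^(2/3)·S^(1/2) = (1/0.012) × 0.9889 × 0.2596^(2/3) × 0.0012^(1/2) = 1.162 m³/s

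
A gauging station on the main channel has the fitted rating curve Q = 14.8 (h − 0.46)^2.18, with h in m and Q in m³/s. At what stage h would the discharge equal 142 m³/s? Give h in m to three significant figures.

3.28 m

h − h₀ = (Q/C)^(1/b) = (142/14.8)^(1/2.18) = 2.821 m
h = 0.46 + 2.821 = 3.281 m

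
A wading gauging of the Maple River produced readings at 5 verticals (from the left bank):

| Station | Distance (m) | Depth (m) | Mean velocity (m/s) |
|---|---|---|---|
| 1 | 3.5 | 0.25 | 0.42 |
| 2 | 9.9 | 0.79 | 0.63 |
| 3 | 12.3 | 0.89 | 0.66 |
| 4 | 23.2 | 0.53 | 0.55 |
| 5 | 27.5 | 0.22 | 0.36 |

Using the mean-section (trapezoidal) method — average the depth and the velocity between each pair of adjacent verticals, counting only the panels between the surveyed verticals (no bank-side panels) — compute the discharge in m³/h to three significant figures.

30500 m³/h

Panel 1-2: Δb = 6.4 m, d̄ = (0.25+0.79)/2 = 0.52, v̄ = (0.42+0.63)/2 = 0.525 → q = 6.4×0.52×0.525 = 1.747 m³/s
Panel 2-3: Δb = 2.4 m, d̄ = (0.79+0.89)/2 = 0.84, v̄ = (0.63+0.66)/2 = 0.645 → q = 2.4×0.84×0.645 = 1.300 m³/s
Panel 3-4: Δb = 10.9 m, d̄ = (0.89+0.53)/2 = 0.71, v̄ = (0.66+0.55)/2 = 0.605 → q = 10.9×0.71×0.605 = 4.682 m³/s
Panel 4-5: Δb = 4.3 m, d̄ = (0.53+0.22)/2 = 0.375, v̄ = (0.55+0.36)/2 = 0.455 → q = 4.3×0.375×0.455 = 0.7337 m³/s
Q = Σ q = 8.463 m³/s
= 8.463 × 3600 = 30470 m³/h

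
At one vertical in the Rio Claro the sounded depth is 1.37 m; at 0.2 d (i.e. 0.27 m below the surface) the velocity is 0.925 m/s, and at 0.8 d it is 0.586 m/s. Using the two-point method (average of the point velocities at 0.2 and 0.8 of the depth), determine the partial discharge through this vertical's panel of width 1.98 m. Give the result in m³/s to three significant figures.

v̄ = (0.925 + 0.586) / 2 = 0.7555 m/s
q = v̄ × d × w = 0.7555 × 1.37 × 1.98 = 2.049 m³/s

2.05 m³/s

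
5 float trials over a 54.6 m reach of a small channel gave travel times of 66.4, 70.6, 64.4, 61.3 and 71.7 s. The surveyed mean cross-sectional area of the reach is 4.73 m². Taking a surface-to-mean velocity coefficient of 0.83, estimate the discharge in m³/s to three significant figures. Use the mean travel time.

t̄ = (66.4 + 70.6 + 64.4 + 61.3 + 71.7) / 5 = 66.88 s
v_surface = L / t̄ = 54.6 / 66.88 = 0.8164 m/s
v_mean = 0.83 × 0.8164 = 0.6776 m/s
Q = A × v_mean = 4.73 × 0.6776 = 3.205 m³/s

3.21 m³/s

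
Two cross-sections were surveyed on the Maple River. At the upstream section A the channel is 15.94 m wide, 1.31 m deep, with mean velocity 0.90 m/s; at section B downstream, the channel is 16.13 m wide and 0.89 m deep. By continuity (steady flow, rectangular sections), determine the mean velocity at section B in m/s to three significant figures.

1.31 m/s

Q = A₁V₁ = (15.94×1.31) × 0.90 = 18.79 m³/s
A₂ = 16.13 × 0.89 = 14.36 m²
V₂ = Q/A₂ = 18.79/14.36 = 1.309 m/s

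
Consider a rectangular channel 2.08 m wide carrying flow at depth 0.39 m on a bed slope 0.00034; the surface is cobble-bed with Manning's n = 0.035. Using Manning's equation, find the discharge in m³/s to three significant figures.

A = b·y = 2.08 × 0.39 = 0.8112 m²
P = b + 2y = 2.08 + 2×0.39 = 2.860 m
R = A/P = 0.8112/2.860 = 0.2836 m
Q = (1/n)·A·R^(2/3)·S^(1/2) = (1/0.035) × 0.8112 × 0.2836^(2/3) × 0.00034^(1/2) = 0.1845 m³/s

0.184 m³/s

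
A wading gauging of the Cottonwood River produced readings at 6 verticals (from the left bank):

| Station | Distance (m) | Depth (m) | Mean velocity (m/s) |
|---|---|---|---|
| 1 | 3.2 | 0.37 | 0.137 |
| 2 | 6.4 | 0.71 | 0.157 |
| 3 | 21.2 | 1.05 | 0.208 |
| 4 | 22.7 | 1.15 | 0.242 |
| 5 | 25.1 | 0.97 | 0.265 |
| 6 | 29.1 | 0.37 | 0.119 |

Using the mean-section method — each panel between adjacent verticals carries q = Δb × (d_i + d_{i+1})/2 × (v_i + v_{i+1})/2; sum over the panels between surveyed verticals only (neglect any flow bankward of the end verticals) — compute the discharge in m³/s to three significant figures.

4.16 m³/s

Panel 1-2: Δb = 3.2 m, d̄ = (0.37+0.71)/2 = 0.54, v̄ = (0.137+0.157)/2 = 0.147 → q = 3.2×0.54×0.147 = 0.2540 m³/s
Panel 2-3: Δb = 14.8 m, d̄ = (0.71+1.05)/2 = 0.88, v̄ = (0.157+0.208)/2 = 0.1825 → q = 14.8×0.88×0.1825 = 2.377 m³/s
Panel 3-4: Δb = 1.5 m, d̄ = (1.05+1.15)/2 = 1.1, v̄ = (0.208+0.242)/2 = 0.225 → q = 1.5×1.1×0.225 = 0.3713 m³/s
Panel 4-5: Δb = 2.4 m, d̄ = (1.15+0.97)/2 = 1.06, v̄ = (0.242+0.265)/2 = 0.2535 → q = 2.4×1.06×0.2535 = 0.6449 m³/s
Panel 5-6: Δb = 4 m, d̄ = (0.97+0.37)/2 = 0.67, v̄ = (0.265+0.119)/2 = 0.192 → q = 4×0.67×0.192 = 0.5146 m³/s
Q = Σ q = 4.162 m³/s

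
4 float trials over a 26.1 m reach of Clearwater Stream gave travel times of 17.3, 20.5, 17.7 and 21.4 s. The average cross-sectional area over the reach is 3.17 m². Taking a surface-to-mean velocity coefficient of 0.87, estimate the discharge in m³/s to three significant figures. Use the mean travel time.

3.74 m³/s

t̄ = (17.3 + 20.5 + 17.7 + 21.4) / 4 = 19.225 s
v_surface = L / t̄ = 26.1 / 19.225 = 1.358 m/s
v_mean = 0.87 × 1.358 = 1.181 m/s
Q = A × v_mean = 3.17 × 1.181 = 3.744 m³/s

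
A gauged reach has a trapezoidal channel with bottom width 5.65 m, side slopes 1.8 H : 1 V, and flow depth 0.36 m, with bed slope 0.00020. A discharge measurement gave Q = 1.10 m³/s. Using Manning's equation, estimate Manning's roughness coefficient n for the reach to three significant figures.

0.0136

A = (b + z·y)·y = (5.65 + 1.8×0.36)×0.36 = 2.267 m²
P = b + 2y√(1+z²) = 5.65 + 2×0.36×√(1+1.8²) = 7.133 m
R = A/P = 2.267/7.133 = 0.3179 m
n = (1/Q)·A·R^(2/3)·S^(1/2) = (1/1.10) × 2.267 × 0.4658 × 0.01414 = 0.01358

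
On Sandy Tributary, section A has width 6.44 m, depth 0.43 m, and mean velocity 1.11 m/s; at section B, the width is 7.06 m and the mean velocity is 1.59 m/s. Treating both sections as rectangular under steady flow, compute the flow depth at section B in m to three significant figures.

0.274 m

Q = A₁V₁ = (6.44×0.43) × 1.11 = 3.074 m³/s
d₂ = Q/(b₂ V₂) = 3.074/(7.06×1.59) = 0.2738 m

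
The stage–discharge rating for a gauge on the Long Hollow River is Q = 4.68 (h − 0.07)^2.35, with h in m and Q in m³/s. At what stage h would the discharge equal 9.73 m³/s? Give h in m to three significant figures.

1.44 m

h − h₀ = (Q/C)^(1/b) = (9.73/4.68)^(1/2.35) = 1.365 m
h = 0.07 + 1.365 = 1.435 m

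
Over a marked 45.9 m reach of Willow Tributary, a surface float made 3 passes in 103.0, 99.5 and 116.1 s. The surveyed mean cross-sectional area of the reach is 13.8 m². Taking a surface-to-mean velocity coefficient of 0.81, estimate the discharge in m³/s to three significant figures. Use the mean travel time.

4.83 m³/s

t̄ = (103.0 + 99.5 + 116.1) / 3 = 106.2 s
v_surface = L / t̄ = 45.9 / 106.2 = 0.4322 m/s
v_mean = 0.81 × 0.4322 = 0.3501 m/s
Q = A × v_mean = 13.8 × 0.3501 = 4.831 m³/s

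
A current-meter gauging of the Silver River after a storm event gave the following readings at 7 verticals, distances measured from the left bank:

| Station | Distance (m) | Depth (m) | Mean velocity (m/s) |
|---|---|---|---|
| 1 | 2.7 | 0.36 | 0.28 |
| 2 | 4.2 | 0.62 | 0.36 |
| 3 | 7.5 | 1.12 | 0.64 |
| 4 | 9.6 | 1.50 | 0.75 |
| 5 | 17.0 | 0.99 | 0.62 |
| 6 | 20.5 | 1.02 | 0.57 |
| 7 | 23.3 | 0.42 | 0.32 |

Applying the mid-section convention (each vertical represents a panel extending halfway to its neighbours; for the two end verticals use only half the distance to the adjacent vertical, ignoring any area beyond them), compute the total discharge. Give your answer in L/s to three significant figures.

13300 L/s

w_1 = (4.2 − 2.7)/2 = 0.75 m; q_1 = 0.28 × 0.36 × 0.75 = 0.07560 m³/s
w_2 = (7.5 − 2.7)/2 = 2.4 m; q_2 = 0.36 × 0.62 × 2.4 = 0.5357 m³/s
w_3 = (9.6 − 4.2)/2 = 2.7 m; q_3 = 0.64 × 1.12 × 2.7 = 1.935 m³/s
w_4 = (17.0 − 7.5)/2 = 4.75 m; q_4 = 0.75 × 1.50 × 4.75 = 5.344 m³/s
w_5 = (20.5 − 9.6)/2 = 5.45 m; q_5 = 0.62 × 0.99 × 5.45 = 3.345 m³/s
w_6 = (23.3 − 17.0)/2 = 3.15 m; q_6 = 0.57 × 1.02 × 3.15 = 1.831 m³/s
w_7 = (23.3 − 20.5)/2 = 1.4 m; q_7 = 0.32 × 0.42 × 1.4 = 0.1882 m³/s
Q = Σ qᵢ = 13.26 m³/s
= 13.26 × 1000 = 13260 L/s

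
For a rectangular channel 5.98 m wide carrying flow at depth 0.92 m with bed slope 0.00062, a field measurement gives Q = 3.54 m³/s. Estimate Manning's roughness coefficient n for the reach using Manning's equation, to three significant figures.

A = b·y = 5.98 × 0.92 = 5.502 m²
P = b + 2y = 5.98 + 2×0.92 = 7.820 m
R = A/P = 5.502/7.820 = 0.7035 m
n = (1/Q)·A·R^(2/3)·S^(1/2) = (1/3.54) × 5.502 × 0.7910 × 0.02490 = 0.03061

0.0306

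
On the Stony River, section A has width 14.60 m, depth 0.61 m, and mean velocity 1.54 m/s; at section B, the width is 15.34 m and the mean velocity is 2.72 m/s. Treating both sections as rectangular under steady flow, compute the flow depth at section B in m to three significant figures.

0.329 m

Q = A₁V₁ = (14.60×0.61) × 1.54 = 13.72 m³/s
d₂ = Q/(b₂ V₂) = 13.72/(15.34×2.72) = 0.3287 m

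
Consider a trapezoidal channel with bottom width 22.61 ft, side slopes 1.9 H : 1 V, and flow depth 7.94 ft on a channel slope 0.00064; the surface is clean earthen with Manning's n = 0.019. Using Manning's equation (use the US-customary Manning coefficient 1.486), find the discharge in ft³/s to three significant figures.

A = (b + z·y)·y = (22.61 + 1.9×7.94)×7.94 = 299.3 ft²
P = b + 2y√(1+z²) = 22.61 + 2×7.94×√(1+1.9²) = 56.71 ft
R = A/P = 299.3/56.71 = 5.278 ft
Q = (1.486/n)·A·R^(2/3)·S^(1/2) = (1.486/0.019) × 299.3 × 5.278^(2/3) × 0.00064^(1/2) = 1795 ft³/s

1800 ft³/s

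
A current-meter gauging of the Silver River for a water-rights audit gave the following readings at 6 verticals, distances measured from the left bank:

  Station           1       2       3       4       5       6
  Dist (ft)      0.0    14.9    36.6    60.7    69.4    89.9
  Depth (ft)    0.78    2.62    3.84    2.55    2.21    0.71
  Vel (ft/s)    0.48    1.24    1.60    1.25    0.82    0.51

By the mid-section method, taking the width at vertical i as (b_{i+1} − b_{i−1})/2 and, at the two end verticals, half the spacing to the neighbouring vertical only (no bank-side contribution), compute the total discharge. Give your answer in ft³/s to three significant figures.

285 ft³/s

w_1 = (14.9 − 0.0)/2 = 7.45 ft; q_1 = 0.48 × 0.78 × 7.45 = 2.789 ft³/s
w_2 = (36.6 − 0.0)/2 = 18.3 ft; q_2 = 1.24 × 2.62 × 18.3 = 59.45 ft³/s
w_3 = (60.7 − 14.9)/2 = 22.9 ft; q_3 = 1.60 × 3.84 × 22.9 = 140.7 ft³/s
w_4 = (69.4 − 36.6)/2 = 16.4 ft; q_4 = 1.25 × 2.55 × 16.4 = 52.28 ft³/s
w_5 = (89.9 − 60.7)/2 = 14.6 ft; q_5 = 0.82 × 2.21 × 14.6 = 26.46 ft³/s
w_6 = (89.9 − 69.4)/2 = 10.25 ft; q_6 = 0.51 × 0.71 × 10.25 = 3.712 ft³/s
Q = Σ qᵢ = 285.4 ft³/s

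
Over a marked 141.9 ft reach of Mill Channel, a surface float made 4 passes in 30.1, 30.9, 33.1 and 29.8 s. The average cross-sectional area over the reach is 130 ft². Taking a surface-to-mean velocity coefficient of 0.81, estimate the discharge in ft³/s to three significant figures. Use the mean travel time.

482 ft³/s

t̄ = (30.1 + 30.9 + 33.1 + 29.8) / 4 = 30.975 s
v_surface = L / t̄ = 141.9 / 30.975 = 4.581 ft/s
v_mean = 0.81 × 4.581 = 3.711 ft/s
Q = A × v_mean = 130 × 3.711 = 482.4 ft³/s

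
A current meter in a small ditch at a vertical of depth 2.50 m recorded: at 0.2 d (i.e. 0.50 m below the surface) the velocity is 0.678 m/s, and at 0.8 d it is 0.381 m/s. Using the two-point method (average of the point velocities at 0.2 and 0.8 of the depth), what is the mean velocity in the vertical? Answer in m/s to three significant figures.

0.530 m/s

v̄ = (0.678 + 0.381) / 2 = 0.5295 m/s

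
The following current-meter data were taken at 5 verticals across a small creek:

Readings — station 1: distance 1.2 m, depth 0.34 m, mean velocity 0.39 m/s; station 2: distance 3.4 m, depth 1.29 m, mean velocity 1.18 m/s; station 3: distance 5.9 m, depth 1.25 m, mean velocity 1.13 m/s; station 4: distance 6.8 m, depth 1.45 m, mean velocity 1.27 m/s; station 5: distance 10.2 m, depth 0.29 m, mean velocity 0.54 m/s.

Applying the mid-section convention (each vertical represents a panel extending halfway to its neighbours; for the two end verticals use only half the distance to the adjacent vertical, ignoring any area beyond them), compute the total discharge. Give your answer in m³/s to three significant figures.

w_1 = (3.4 − 1.2)/2 = 1.1 m; q_1 = 0.39 × 0.34 × 1.1 = 0.1459 m³/s
w_2 = (5.9 − 1.2)/2 = 2.35 m; q_2 = 1.18 × 1.29 × 2.35 = 3.577 m³/s
w_3 = (6.8 − 3.4)/2 = 1.7 m; q_3 = 1.13 × 1.25 × 1.7 = 2.401 m³/s
w_4 = (10.2 − 5.9)/2 = 2.15 m; q_4 = 1.27 × 1.45 × 2.15 = 3.959 m³/s
w_5 = (10.2 − 6.8)/2 = 1.7 m; q_5 = 0.54 × 0.29 × 1.7 = 0.2662 m³/s
Q = Σ qᵢ = 10.35 m³/s

10.3 m³/s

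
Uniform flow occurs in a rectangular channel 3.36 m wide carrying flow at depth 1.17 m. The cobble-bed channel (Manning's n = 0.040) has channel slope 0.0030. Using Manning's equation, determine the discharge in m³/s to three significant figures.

A = b·y = 3.36 × 1.17 = 3.931 m²
P = b + 2y = 3.36 + 2×1.17 = 5.700 m
R = A/P = 3.931/5.700 = 0.6897 m
Q = (1/n)·A·R^(2/3)·S^(1/2) = (1/0.040) × 3.931 × 0.6897^(2/3) × 0.0030^(1/2) = 4.202 m³/s

4.20 m³/s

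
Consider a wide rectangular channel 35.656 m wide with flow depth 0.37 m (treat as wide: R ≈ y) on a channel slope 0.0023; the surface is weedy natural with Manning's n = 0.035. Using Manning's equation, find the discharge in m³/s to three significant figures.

A = b·y = 35.656 × 0.37 = 13.19 m²
Wide channel: R ≈ y = 0.37 m
Q = (1/n)·A·R^(2/3)·S^(1/2) = (1/0.035) × 13.19 × 0.3700^(2/3) × 0.0023^(1/2) = 9.317 m³/s

9.32 m³/s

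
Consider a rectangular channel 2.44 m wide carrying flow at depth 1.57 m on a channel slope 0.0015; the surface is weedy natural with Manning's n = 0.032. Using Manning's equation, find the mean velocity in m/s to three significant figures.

A = b·y = 2.44 × 1.57 = 3.831 m²
P = b + 2y = 2.44 + 2×1.57 = 5.580 m
R = A/P = 3.831/5.580 = 0.6865 m
Q = (1/n)·A·R^(2/3)·S^(1/2) = (1/0.032) × 3.831 × 0.6865^(2/3) × 0.0015^(1/2) = 3.608 m³/s
V = Q/A = 3.608/3.831 = 0.9419 m/s

0.942 m/s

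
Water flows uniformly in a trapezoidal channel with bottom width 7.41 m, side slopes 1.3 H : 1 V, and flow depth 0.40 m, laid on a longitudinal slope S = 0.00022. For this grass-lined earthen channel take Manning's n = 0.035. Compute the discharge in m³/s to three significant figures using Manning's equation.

0.685 m³/s

A = (b + z·y)·y = (7.41 + 1.3×0.40)×0.40 = 3.172 m²
P = b + 2y√(1+z²) = 7.41 + 2×0.40×√(1+1.3²) = 8.722 m
R = A/P = 3.172/8.722 = 0.3637 m
Q = (1/n)·A·R^(2/3)·S^(1/2) = (1/0.035) × 3.172 × 0.3637^(2/3) × 0.00022^(1/2) = 0.6849 m³/s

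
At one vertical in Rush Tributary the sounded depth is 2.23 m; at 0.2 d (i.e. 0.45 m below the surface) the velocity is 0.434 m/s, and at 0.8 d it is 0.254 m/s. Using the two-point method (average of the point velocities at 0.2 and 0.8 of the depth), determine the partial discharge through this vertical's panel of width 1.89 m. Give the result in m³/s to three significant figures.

v̄ = (0.434 + 0.254) / 2 = 0.3440 m/s
q = v̄ × d × w = 0.3440 × 2.23 × 1.89 = 1.450 m³/s

1.45 m³/s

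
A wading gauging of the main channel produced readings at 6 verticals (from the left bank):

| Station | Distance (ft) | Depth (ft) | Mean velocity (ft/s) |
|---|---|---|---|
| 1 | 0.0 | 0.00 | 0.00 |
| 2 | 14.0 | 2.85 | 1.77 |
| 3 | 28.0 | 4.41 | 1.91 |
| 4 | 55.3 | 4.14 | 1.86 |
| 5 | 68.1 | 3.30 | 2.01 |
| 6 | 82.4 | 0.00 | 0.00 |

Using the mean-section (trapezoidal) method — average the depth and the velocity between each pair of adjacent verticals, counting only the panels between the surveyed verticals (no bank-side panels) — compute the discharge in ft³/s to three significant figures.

Panel 1-2: Δb = 14 ft, d̄ = (0.00+2.85)/2 = 1.425, v̄ = (0.00+1.77)/2 = 0.885 → q = 14×1.425×0.885 = 17.66 ft³/s
Panel 2-3: Δb = 14 ft, d̄ = (2.85+4.41)/2 = 3.63, v̄ = (1.77+1.91)/2 = 1.84 → q = 14×3.63×1.84 = 93.51 ft³/s
Panel 3-4: Δb = 27.3 ft, d̄ = (4.41+4.14)/2 = 4.275, v̄ = (1.91+1.86)/2 = 1.885 → q = 27.3×4.275×1.885 = 220.0 ft³/s
Panel 4-5: Δb = 12.8 ft, d̄ = (4.14+3.30)/2 = 3.72, v̄ = (1.86+2.01)/2 = 1.935 → q = 12.8×3.72×1.935 = 92.14 ft³/s
Panel 5-6: Δb = 14.3 ft, d̄ = (3.30+0.00)/2 = 1.65, v̄ = (2.01+0.00)/2 = 1.005 → q = 14.3×1.65×1.005 = 23.71 ft³/s
Q = Σ q = 447.0 ft³/s

447 ft³/s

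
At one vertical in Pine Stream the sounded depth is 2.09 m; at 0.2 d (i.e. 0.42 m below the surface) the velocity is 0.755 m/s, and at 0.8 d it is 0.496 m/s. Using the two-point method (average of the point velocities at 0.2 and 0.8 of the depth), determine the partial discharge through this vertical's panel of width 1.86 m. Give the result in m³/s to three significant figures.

2.43 m³/s

v̄ = (0.755 + 0.496) / 2 = 0.6255 m/s
q = v̄ × d × w = 0.6255 × 2.09 × 1.86 = 2.432 m³/s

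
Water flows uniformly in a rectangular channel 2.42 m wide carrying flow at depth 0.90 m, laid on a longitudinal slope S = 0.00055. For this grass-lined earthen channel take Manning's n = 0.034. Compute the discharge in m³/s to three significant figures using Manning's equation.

0.967 m³/s

A = b·y = 2.42 × 0.90 = 2.178 m²
P = b + 2y = 2.42 + 2×0.90 = 4.220 m
R = A/P = 2.178/4.220 = 0.5161 m
Q = (1/n)·A·R^(2/3)·S^(1/2) = (1/0.034) × 2.178 × 0.5161^(2/3) × 0.00055^(1/2) = 0.9666 m³/s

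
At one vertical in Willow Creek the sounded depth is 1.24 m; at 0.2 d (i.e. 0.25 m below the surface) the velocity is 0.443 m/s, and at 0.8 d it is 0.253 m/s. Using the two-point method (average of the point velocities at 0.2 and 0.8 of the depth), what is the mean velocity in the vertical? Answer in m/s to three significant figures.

0.348 m/s

v̄ = (0.443 + 0.253) / 2 = 0.3480 m/s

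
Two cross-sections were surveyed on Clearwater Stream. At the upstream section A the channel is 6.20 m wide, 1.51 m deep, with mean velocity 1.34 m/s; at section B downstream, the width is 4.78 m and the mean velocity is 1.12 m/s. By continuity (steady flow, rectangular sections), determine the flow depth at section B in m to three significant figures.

2.34 m

Q = A₁V₁ = (6.20×1.51) × 1.34 = 12.55 m³/s
d₂ = Q/(b₂ V₂) = 12.55/(4.78×1.12) = 2.343 m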